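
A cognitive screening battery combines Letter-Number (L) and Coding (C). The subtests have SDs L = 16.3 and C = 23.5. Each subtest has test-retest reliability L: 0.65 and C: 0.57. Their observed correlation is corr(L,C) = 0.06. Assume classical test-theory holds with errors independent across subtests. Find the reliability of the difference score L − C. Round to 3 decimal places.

Var(L−C) = 16.3² + 23.5² − 2·16.3·23.5·0.06 = 817.94 − 45.966 = 771.974.
Because errors are independent across components, Cov(Tᵢ,Tⱼ) = Cov(Xᵢ,Xⱼ); the off-diagonal part of the true-score variance is the same as above.
True-score variance = [16.3²·0.65 + 23.5²·0.57] − 45.966 = 487.481 − 45.966 = 441.515.
Reliability = 441.515 / 771.974 = 0.572.

0.572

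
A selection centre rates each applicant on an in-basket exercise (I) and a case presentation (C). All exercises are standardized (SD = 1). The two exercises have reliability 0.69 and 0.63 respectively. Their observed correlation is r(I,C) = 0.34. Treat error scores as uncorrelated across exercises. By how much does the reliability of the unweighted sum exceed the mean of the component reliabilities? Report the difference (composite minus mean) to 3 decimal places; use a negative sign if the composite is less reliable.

0.086

Var(sum) = 2 + 0.68 = 2.68; true-score variance = 1.32 + 0.68 = 2; composite reliability = 0.7463.
Mean component reliability = 0.6600.
Difference = 0.7463 − 0.6600 = 0.086.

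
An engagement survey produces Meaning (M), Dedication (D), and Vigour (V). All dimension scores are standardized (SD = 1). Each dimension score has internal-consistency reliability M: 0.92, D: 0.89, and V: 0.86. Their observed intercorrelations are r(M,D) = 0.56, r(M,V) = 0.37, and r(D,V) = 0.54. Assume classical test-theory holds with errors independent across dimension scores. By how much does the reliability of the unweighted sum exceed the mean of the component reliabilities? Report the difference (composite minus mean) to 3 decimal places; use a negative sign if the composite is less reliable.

Var(sum) = 3 + 2.94 = 5.94; true-score variance = 2.67 + 2.94 = 5.61; composite reliability = 0.9444.
Mean component reliability = 0.8900.
Difference = 0.9444 − 0.8900 = 0.054.

0.054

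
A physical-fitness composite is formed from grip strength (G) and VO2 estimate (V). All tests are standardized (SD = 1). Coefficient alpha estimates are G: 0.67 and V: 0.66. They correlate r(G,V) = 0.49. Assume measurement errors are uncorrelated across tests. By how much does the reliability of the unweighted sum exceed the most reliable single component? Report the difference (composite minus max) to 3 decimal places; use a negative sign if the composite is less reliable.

0.105

Var(sum) = 2 + 0.98 = 2.98; true-score variance = 1.33 + 0.98 = 2.31; composite reliability = 0.7752.
Max component reliability = 0.6700.
Difference = 0.7752 − 0.6700 = 0.105.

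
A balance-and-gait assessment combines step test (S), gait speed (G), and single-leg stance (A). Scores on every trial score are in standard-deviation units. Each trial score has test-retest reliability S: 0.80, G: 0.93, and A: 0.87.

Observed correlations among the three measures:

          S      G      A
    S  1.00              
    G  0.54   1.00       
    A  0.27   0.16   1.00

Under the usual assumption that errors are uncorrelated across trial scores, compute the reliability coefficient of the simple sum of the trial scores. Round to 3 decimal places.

0.919

Var(S+G+A) = 3 + 2·[0.54 + 0.27 + 0.16] = 3 + 1.94 = 4.94.
Under uncorrelated errors the observed covariances equal the true-score covariances, so only the own-variance terms attenuate.
True-score variance = [0.80 + 0.93 + 0.87] + 1.94 = 2.6 + 1.94 = 4.54.
Reliability = 4.54 / 4.94 = 0.919.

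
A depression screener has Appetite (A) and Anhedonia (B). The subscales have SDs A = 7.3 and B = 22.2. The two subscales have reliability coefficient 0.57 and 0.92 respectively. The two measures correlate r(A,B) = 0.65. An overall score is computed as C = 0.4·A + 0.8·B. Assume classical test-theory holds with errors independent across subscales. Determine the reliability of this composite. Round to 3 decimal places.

0.926

Var(C) = 0.4²·7.3² + 0.8²·22.2² + 2·[0.32·7.3·22.2·0.65] = 323.944 + 67.417 = 391.361.
Under uncorrelated errors the observed covariances equal the true-score covariances, so only the own-variance terms attenuate.
True-score variance = [0.4²·7.3²·0.57 + 0.8²·22.2²·0.92] + 67.417 = 295.044 + 67.417 = 362.461.
Reliability = 362.461 / 391.361 = 0.926.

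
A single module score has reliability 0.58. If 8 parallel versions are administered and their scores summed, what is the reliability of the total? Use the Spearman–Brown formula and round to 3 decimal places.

0.917

ρ_k = kρ / (1 + (k−1)ρ) = 8·0.58 / (1 + 7·0.58) = 4.640 / 5.060 = 0.917.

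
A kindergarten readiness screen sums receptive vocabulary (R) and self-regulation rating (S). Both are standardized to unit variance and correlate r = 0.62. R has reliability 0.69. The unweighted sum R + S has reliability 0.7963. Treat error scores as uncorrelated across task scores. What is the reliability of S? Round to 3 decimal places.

0.650

Var(R+S) = 2 + 2·0.62 = 3.240.
True-score variance = ρ_R + ρ_S + 2·0.62, so 0.7963 = (0.69 + ρ_S + 1.24) / 3.240.
ρ_S = 0.7963·3.240 − 0.69 − 1.24 = 0.650.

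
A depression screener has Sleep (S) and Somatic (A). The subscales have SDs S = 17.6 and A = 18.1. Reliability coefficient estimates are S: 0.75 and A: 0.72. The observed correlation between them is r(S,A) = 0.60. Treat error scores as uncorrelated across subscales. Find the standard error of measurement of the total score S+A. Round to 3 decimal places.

Var(total) = 637.37 + 382.272 = 1019.64.
True-score variance = 468.199 + 382.272 = 850.471, so reliability = 0.8341.
Error variance = 1019.64 − 850.471 = 169.171; SEM = √169.171 = 13.007.

13.007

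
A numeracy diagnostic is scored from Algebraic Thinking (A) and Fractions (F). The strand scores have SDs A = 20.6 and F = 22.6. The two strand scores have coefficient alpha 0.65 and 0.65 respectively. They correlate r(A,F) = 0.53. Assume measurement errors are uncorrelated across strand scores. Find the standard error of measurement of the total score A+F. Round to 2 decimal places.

18.09

Var(total) = 935.12 + 493.494 = 1428.61.
True-score variance = 607.828 + 493.494 = 1101.32, so reliability = 0.7709.
Error variance = 1428.61 − 1101.32 = 327.292; SEM = √327.292 = 18.09.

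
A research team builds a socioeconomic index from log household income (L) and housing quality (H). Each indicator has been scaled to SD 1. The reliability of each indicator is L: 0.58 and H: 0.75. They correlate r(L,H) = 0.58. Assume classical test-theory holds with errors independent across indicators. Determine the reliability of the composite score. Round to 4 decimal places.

Var(L+H) = 2 + 2·[0.58] = 2 + 1.16 = 3.16.
With uncorrelated errors the cross-covariances are all true-score covariance, so they carry over unchanged; only the diagonal terms shrink to ρᵢσᵢ².
True-score variance = [0.58 + 0.75] + 1.16 = 1.33 + 1.16 = 2.49.
Reliability = 2.49 / 3.16 = 0.7880.

0.7880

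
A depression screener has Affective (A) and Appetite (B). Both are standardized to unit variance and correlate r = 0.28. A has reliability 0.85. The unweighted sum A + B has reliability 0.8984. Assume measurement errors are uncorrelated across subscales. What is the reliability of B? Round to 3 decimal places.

Var(A+B) = 2 + 2·0.28 = 2.560.
True-score variance = ρ_A + ρ_B + 2·0.28, so 0.8984 = (0.85 + ρ_B + 0.56) / 2.560.
ρ_B = 0.8984·2.560 − 0.85 − 0.56 = 0.890.

0.890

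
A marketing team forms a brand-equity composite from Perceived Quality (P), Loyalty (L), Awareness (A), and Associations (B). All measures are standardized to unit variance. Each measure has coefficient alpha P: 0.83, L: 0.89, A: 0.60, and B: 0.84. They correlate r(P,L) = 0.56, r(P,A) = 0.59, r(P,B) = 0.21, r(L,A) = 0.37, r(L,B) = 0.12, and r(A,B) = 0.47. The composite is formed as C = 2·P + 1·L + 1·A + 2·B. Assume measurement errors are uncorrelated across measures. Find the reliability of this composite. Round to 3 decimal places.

Var(C) = 2² + 1 + 1 + 2² + 2·[2·0.56 + 2·0.59 + 4·0.21 + 0.37 + 2·0.12 + 2·0.47] = 10 + 9.38 = 19.38.
Under uncorrelated errors the observed covariances equal the true-score covariances, so only the own-variance terms attenuate.
True-score variance = [2²·0.83 + 0.89 + 0.60 + 2²·0.84] + 9.38 = 8.17 + 9.38 = 17.55.
Reliability = 17.55 / 19.38 = 0.906.

0.906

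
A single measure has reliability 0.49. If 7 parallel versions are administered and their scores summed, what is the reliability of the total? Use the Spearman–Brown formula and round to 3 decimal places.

ρ_k = kρ / (1 + (k−1)ρ) = 7·0.49 / (1 + 6·0.49) = 3.430 / 3.940 = 0.871.

0.871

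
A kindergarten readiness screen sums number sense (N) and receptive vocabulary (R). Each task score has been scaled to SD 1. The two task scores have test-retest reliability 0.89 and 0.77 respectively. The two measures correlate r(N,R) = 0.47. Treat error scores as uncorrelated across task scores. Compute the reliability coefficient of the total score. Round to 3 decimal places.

0.884

Var(N+R) = 2 + 2·[0.47] = 2 + 0.94 = 2.94.
Under uncorrelated errors the observed covariances equal the true-score covariances, so only the own-variance terms attenuate.
True-score variance = [0.89 + 0.77] + 0.94 = 1.66 + 0.94 = 2.6.
Reliability = 2.6 / 2.94 = 0.884.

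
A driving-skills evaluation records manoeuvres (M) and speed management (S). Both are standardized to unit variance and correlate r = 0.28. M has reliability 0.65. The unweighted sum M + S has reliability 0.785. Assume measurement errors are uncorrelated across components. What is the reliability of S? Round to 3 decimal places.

0.800

Var(M+S) = 2 + 2·0.28 = 2.560.
True-score variance = ρ_M + ρ_S + 2·0.28, so 0.785 = (0.65 + ρ_S + 0.56) / 2.560.
ρ_S = 0.785·2.560 − 0.65 − 0.56 = 0.800.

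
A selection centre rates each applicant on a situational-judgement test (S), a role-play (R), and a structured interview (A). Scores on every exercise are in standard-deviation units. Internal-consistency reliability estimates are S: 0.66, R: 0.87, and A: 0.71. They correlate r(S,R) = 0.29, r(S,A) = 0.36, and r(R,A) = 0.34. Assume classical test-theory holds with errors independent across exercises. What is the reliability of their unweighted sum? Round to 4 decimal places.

Var(S+R+A) = 3 + 2·[0.29 + 0.36 + 0.34] = 3 + 1.98 = 4.98.
Because errors are independent across components, Cov(Tᵢ,Tⱼ) = Cov(Xᵢ,Xⱼ); the off-diagonal part of the true-score variance is the same as above.
True-score variance = [0.66 + 0.87 + 0.71] + 1.98 = 2.24 + 1.98 = 4.22.
Reliability = 4.22 / 4.98 = 0.8474.

0.8474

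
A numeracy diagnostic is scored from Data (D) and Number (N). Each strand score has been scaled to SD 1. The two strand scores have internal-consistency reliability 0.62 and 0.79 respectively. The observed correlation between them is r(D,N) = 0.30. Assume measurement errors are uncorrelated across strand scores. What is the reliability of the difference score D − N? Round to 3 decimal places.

0.579

Var(D−N) = 1 + 1 − 2·0.30 = 2 − 0.6 = 1.4.
Because errors are independent across components, Cov(Tᵢ,Tⱼ) = Cov(Xᵢ,Xⱼ); the off-diagonal part of the true-score variance is the same as above.
True-score variance = [0.62 + 0.79] − 0.6 = 1.41 − 0.6 = 0.81.
Reliability = 0.81 / 1.4 = 0.579.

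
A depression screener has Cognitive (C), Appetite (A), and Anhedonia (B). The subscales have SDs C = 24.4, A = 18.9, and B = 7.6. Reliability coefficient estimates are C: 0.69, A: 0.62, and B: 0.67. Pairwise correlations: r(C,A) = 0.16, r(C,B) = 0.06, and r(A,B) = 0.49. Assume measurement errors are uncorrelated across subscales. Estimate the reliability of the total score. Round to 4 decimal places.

Var(C+A+B) = 24.4² + 18.9² + 7.6² + 2·[24.4·18.9·0.16 + 24.4·7.6·0.06 + 18.9·7.6·0.49] = 1010.33 + 310.591 = 1320.92.
Because errors are independent across components, Cov(Tᵢ,Tⱼ) = Cov(Xᵢ,Xⱼ); the off-diagonal part of the true-score variance is the same as above.
True-score variance = [24.4²·0.69 + 18.9²·0.62 + 7.6²·0.67] + 310.591 = 670.968 + 310.591 = 981.559.
Reliability = 981.559 / 1320.92 = 0.7431.

0.7431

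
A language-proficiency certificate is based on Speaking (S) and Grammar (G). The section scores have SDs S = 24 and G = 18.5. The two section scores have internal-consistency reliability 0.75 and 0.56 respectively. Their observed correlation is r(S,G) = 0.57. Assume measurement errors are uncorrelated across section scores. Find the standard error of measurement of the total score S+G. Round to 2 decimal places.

17.16

Var(total) = 918.25 + 506.16 = 1424.41.
True-score variance = 623.66 + 506.16 = 1129.82, so reliability = 0.7932.
Error variance = 1424.41 − 1129.82 = 294.59; SEM = √294.59 = 17.16.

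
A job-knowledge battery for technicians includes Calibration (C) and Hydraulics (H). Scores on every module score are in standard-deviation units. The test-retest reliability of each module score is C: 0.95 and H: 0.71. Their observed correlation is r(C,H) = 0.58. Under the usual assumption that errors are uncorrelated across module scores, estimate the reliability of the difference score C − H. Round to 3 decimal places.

Var(C−H) = 1 + 1 − 2·0.58 = 2 − 1.16 = 0.84.
Because errors are independent across components, Cov(Tᵢ,Tⱼ) = Cov(Xᵢ,Xⱼ); the off-diagonal part of the true-score variance is the same as above.
True-score variance = [0.95 + 0.71] − 1.16 = 1.66 − 1.16 = 0.5.
Reliability = 0.5 / 0.84 = 0.595.

0.595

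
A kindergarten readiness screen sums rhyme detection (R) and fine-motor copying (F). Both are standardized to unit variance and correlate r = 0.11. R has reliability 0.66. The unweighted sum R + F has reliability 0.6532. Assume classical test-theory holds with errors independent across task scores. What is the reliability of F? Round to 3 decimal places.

0.570

Var(R+F) = 2 + 2·0.11 = 2.220.
True-score variance = ρ_R + ρ_F + 2·0.11, so 0.6532 = (0.66 + ρ_F + 0.22) / 2.220.
ρ_F = 0.6532·2.220 − 0.66 − 0.22 = 0.570.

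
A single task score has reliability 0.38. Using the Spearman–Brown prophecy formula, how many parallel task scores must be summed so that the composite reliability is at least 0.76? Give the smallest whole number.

6

k ≥ ρ*(1−ρ₁)/(ρ₁(1−ρ*)) = 0.76·0.62 / (0.38·0.24) = 5.167.
Smallest integer k = 6.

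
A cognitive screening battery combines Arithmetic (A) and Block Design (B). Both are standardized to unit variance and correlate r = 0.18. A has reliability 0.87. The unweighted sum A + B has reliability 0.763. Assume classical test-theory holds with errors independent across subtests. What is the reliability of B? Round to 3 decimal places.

Var(A+B) = 2 + 2·0.18 = 2.360.
True-score variance = ρ_A + ρ_B + 2·0.18, so 0.763 = (0.87 + ρ_B + 0.36) / 2.360.
ρ_B = 0.763·2.360 − 0.87 − 0.36 = 0.571.

0.571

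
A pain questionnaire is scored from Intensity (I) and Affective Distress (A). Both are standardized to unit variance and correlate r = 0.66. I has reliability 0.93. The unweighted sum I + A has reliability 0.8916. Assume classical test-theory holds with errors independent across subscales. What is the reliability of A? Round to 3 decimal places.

0.710

Var(I+A) = 2 + 2·0.66 = 3.320.
True-score variance = ρ_I + ρ_A + 2·0.66, so 0.8916 = (0.93 + ρ_A + 1.32) / 3.320.
ρ_A = 0.8916·3.320 − 0.93 − 1.32 = 0.710.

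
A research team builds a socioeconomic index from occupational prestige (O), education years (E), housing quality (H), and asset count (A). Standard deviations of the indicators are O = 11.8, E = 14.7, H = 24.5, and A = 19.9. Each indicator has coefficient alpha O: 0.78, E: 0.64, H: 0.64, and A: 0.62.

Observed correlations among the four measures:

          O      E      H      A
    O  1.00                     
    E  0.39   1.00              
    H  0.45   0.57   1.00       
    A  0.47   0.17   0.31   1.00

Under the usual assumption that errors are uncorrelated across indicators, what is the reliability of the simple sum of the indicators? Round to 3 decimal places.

0.829

Var(O+E+H+A) = 11.8² + 14.7² + 24.5² + 19.9² + 2·[11.8·14.7·0.39 + 11.8·24.5·0.45 + 11.8·19.9·0.47 + 14.7·24.5·0.57 + 14.7·19.9·0.17 + 24.5·19.9·0.31] = 1351.59 + 1428.53 = 2780.12.
Under uncorrelated errors the observed covariances equal the true-score covariances, so only the own-variance terms attenuate.
True-score variance = [11.8²·0.78 + 14.7²·0.64 + 24.5²·0.64 + 19.9²·0.62] + 1428.53 = 876.591 + 1428.53 = 2305.12.
Reliability = 2305.12 / 2780.12 = 0.829.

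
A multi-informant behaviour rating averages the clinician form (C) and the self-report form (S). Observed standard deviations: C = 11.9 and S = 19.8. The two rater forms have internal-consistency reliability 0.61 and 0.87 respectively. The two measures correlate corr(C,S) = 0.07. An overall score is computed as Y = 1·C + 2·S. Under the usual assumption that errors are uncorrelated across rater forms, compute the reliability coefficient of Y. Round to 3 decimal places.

0.854

Var(Y) = 11.9² + 2²·19.8² + 2·[2·11.9·19.8·0.07] = 1709.77 + 65.9736 = 1775.74.
With uncorrelated errors the cross-covariances are all true-score covariance, so they carry over unchanged; only the diagonal terms shrink to ρᵢσᵢ².
True-score variance = [11.9²·0.61 + 2²·19.8²·0.87] + 65.9736 = 1450.68 + 65.9736 = 1516.65.
Reliability = 1516.65 / 1775.74 = 0.854.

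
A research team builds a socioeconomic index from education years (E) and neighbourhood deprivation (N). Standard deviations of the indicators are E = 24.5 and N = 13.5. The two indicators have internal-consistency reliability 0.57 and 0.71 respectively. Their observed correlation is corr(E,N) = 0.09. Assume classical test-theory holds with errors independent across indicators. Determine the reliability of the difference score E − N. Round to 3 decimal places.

Var(E−N) = 24.5² + 13.5² − 2·24.5·13.5·0.09 = 782.5 − 59.535 = 722.965.
Because errors are independent across components, Cov(Tᵢ,Tⱼ) = Cov(Xᵢ,Xⱼ); the off-diagonal part of the true-score variance is the same as above.
True-score variance = [24.5²·0.57 + 13.5²·0.71] − 59.535 = 471.54 − 59.535 = 412.005.
Reliability = 412.005 / 722.965 = 0.570.

0.570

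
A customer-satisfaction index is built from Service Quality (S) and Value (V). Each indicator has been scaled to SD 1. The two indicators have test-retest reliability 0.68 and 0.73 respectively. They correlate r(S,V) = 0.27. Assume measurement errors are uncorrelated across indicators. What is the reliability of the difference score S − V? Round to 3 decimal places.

0.596

Var(S−V) = 1 + 1 − 2·0.27 = 2 − 0.54 = 1.46.
With uncorrelated errors the cross-covariances are all true-score covariance, so they carry over unchanged; only the diagonal terms shrink to ρᵢσᵢ².
True-score variance = [0.68 + 0.73] − 0.54 = 1.41 − 0.54 = 0.87.
Reliability = 0.87 / 1.46 = 0.596.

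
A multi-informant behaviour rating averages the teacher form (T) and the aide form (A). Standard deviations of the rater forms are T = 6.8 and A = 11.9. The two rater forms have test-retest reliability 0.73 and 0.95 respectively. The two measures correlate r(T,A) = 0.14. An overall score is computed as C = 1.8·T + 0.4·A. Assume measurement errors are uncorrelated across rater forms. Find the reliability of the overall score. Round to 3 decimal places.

Var(C) = 1.8²·6.8² + 0.4²·11.9² + 2·[0.72·6.8·11.9·0.14] = 172.475 + 16.3135 = 188.789.
Under uncorrelated errors the observed covariances equal the true-score covariances, so only the own-variance terms attenuate.
True-score variance = [1.8²·6.8²·0.73 + 0.4²·11.9²·0.95] + 16.3135 = 130.892 + 16.3135 = 147.205.
Reliability = 147.205 / 188.789 = 0.780.

0.780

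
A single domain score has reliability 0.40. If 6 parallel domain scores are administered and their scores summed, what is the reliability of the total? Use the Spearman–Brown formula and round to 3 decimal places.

ρ_k = kρ / (1 + (k−1)ρ) = 6·0.40 / (1 + 5·0.40) = 2.400 / 3.000 = 0.800.

0.800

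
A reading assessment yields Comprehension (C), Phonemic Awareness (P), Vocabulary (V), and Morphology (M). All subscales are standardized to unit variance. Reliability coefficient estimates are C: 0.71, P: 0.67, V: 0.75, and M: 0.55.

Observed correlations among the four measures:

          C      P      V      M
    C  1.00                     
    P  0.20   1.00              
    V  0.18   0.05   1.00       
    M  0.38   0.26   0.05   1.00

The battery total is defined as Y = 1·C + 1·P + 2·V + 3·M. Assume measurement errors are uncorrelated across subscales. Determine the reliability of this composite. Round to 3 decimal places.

0.727

Var(Y) = 1 + 1 + 2² + 3² + 2·[0.20 + 2·0.18 + 3·0.38 + 2·0.05 + 3·0.26 + 6·0.05] = 15 + 5.76 = 20.76.
With uncorrelated errors the cross-covariances are all true-score covariance, so they carry over unchanged; only the diagonal terms shrink to ρᵢσᵢ².
True-score variance = [0.71 + 0.67 + 2²·0.75 + 3²·0.55] + 5.76 = 9.33 + 5.76 = 15.09.
Reliability = 15.09 / 20.76 = 0.727.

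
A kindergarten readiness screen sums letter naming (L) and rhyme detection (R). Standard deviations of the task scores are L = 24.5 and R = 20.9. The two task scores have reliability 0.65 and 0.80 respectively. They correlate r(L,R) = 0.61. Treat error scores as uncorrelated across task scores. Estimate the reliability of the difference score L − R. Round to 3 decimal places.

0.279

Var(L−R) = 24.5² + 20.9² − 2·24.5·20.9·0.61 = 1037.06 − 624.701 = 412.359.
With uncorrelated errors the cross-covariances are all true-score covariance, so they carry over unchanged; only the diagonal terms shrink to ρᵢσᵢ².
True-score variance = [24.5²·0.65 + 20.9²·0.80] − 624.701 = 739.611 − 624.701 = 114.91.
Reliability = 114.91 / 412.359 = 0.279.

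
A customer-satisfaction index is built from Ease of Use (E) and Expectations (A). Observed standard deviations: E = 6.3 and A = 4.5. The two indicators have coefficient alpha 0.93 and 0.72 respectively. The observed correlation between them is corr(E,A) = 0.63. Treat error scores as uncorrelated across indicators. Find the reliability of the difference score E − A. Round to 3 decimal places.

0.651

Var(E−A) = 6.3² + 4.5² − 2·6.3·4.5·0.63 = 59.94 − 35.721 = 24.219.
With uncorrelated errors the cross-covariances are all true-score covariance, so they carry over unchanged; only the diagonal terms shrink to ρᵢσᵢ².
True-score variance = [6.3²·0.93 + 4.5²·0.72] − 35.721 = 51.4917 − 35.721 = 15.7707.
Reliability = 15.7707 / 24.219 = 0.651.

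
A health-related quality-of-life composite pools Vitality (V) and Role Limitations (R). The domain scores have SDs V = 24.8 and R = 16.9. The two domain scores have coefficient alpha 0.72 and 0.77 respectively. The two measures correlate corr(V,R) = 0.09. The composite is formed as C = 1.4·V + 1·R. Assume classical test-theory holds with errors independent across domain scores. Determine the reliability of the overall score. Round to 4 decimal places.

Var(C) = 1.4²·24.8² + 16.9² + 2·[1.4·24.8·16.9·0.09] = 1491.09 + 105.618 = 1596.71.
Under uncorrelated errors the observed covariances equal the true-score covariances, so only the own-variance terms attenuate.
True-score variance = [1.4²·24.8²·0.72 + 16.9²·0.77] + 105.618 = 1087.86 + 105.618 = 1193.48.
Reliability = 1193.48 / 1596.71 = 0.7475.

0.7475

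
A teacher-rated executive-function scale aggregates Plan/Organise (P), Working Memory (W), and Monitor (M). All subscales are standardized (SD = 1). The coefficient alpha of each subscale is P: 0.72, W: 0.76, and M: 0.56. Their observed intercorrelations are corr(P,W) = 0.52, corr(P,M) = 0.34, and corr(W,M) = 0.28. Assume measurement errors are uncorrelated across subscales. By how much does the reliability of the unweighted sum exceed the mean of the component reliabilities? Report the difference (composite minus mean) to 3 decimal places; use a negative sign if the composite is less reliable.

Var(sum) = 3 + 2.28 = 5.28; true-score variance = 2.04 + 2.28 = 4.32; composite reliability = 0.8182.
Mean component reliability = 0.6800.
Difference = 0.8182 − 0.6800 = 0.138.

0.138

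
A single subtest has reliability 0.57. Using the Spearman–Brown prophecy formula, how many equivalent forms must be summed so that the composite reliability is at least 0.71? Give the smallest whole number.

k ≥ ρ*(1−ρ₁)/(ρ₁(1−ρ*)) = 0.71·0.43 / (0.57·0.29) = 1.847.
Smallest integer k = 2.

2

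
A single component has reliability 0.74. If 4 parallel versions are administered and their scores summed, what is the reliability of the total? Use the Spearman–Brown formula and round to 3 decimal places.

0.919

ρ_k = kρ / (1 + (k−1)ρ) = 4·0.74 / (1 + 3·0.74) = 2.960 / 3.220 = 0.919.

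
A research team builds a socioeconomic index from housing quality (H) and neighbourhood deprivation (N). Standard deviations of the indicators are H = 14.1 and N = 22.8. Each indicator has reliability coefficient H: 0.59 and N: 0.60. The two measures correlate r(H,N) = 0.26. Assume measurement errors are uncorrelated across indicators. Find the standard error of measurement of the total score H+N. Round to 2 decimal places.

17.01

Var(total) = 718.65 + 167.17 = 885.82.
True-score variance = 429.202 + 167.17 = 596.371, so reliability = 0.6732.
Error variance = 885.82 − 596.371 = 289.448; SEM = √289.448 = 17.01.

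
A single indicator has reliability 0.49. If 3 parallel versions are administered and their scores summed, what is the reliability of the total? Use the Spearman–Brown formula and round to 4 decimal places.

ρ_k = kρ / (1 + (k−1)ρ) = 3·0.49 / (1 + 2·0.49) = 1.470 / 1.980 = 0.7424.

0.7424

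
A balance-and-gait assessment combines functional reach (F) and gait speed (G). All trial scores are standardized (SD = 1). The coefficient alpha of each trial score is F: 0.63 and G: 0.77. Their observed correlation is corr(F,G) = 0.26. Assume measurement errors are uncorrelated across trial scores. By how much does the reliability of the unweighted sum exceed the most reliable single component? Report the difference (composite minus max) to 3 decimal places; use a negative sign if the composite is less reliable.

-0.008

Var(sum) = 2 + 0.52 = 2.52; true-score variance = 1.4 + 0.52 = 1.92; composite reliability = 0.7619.
Max component reliability = 0.7700.
Difference = 0.7619 − 0.7700 = -0.008.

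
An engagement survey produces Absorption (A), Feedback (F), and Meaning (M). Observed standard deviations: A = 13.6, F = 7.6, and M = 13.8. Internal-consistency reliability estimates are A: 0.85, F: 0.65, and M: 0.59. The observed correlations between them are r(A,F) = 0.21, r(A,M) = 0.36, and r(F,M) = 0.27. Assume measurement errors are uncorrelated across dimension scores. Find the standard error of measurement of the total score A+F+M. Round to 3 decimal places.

Var(total) = 433.16 + 235.176 = 668.336.
True-score variance = 307.12 + 235.176 = 542.296, so reliability = 0.8114.
Error variance = 668.336 − 542.296 = 126.04; SEM = √126.04 = 11.227.

11.227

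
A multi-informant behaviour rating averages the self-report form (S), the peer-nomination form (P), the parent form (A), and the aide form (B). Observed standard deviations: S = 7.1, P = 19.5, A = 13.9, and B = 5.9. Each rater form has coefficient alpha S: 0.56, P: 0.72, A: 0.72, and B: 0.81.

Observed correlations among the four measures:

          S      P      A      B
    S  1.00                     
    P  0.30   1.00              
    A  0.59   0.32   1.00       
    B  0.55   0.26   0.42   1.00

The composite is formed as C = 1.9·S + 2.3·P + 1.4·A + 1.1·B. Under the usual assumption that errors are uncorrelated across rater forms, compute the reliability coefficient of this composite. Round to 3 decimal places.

0.820

Var(C) = 1.9²·7.1² + 2.3²·19.5² + 1.4²·13.9² + 1.1²·5.9² + 2·[4.37·7.1·19.5·0.30 + 2.66·7.1·13.9·0.59 + 2.09·7.1·5.9·0.55 + 3.22·19.5·13.9·0.32 + 2.53·19.5·5.9·0.26 + 1.54·13.9·5.9·0.42] = 2614.31 + 1585.12 = 4199.43.
With uncorrelated errors the cross-covariances are all true-score covariance, so they carry over unchanged; only the diagonal terms shrink to ρᵢσᵢ².
True-score variance = [1.9²·7.1²·0.56 + 2.3²·19.5²·0.72 + 1.4²·13.9²·0.72 + 1.1²·5.9²·0.81] + 1585.12 = 1856.98 + 1585.12 = 3442.1.
Reliability = 3442.1 / 4199.43 = 0.820.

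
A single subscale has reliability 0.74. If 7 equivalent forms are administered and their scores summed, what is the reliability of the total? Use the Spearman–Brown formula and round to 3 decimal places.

0.952

ρ_k = kρ / (1 + (k−1)ρ) = 7·0.74 / (1 + 6·0.74) = 5.180 / 5.440 = 0.952.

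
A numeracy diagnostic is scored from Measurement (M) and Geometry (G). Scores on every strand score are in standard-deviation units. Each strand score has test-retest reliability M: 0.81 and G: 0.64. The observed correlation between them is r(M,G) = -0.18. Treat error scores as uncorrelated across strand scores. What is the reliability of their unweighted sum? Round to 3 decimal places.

Var(M+G) = 2 + 2·[(-0.18)] = 2 − 0.36 = 1.64.
With uncorrelated errors the cross-covariances are all true-score covariance, so they carry over unchanged; only the diagonal terms shrink to ρᵢσᵢ².
True-score variance = [0.81 + 0.64] − 0.36 = 1.45 − 0.36 = 1.09.
Reliability = 1.09 / 1.64 = 0.665.

0.665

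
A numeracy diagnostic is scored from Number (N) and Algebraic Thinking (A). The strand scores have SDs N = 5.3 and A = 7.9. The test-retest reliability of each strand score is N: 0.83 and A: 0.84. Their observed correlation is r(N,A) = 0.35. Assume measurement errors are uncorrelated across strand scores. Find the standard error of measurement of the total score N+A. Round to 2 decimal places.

3.84

Var(total) = 90.5 + 29.309 = 119.809.
True-score variance = 75.7391 + 29.309 = 105.048, so reliability = 0.8768.
Error variance = 119.809 − 105.048 = 14.7609; SEM = √14.7609 = 3.84.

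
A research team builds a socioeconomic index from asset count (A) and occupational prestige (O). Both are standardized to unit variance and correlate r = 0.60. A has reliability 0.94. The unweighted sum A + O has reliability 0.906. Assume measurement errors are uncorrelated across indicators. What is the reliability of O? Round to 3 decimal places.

Var(A+O) = 2 + 2·0.60 = 3.200.
True-score variance = ρ_A + ρ_O + 2·0.60, so 0.906 = (0.94 + ρ_O + 1.20) / 3.200.
ρ_O = 0.906·3.200 − 0.94 − 1.20 = 0.759.

0.759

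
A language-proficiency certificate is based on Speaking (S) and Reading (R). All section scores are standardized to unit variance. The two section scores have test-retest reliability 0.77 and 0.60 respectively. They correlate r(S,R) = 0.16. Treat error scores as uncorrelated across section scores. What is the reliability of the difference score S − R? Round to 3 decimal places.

Var(S−R) = 1 + 1 − 2·0.16 = 2 − 0.32 = 1.68.
With uncorrelated errors the cross-covariances are all true-score covariance, so they carry over unchanged; only the diagonal terms shrink to ρᵢσᵢ².
True-score variance = [0.77 + 0.60] − 0.32 = 1.37 − 0.32 = 1.05.
Reliability = 1.05 / 1.68 = 0.625.

0.625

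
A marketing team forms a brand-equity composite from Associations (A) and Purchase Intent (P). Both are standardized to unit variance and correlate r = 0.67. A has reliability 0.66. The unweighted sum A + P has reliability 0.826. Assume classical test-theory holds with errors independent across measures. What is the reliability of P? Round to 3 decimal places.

0.759

Var(A+P) = 2 + 2·0.67 = 3.340.
True-score variance = ρ_A + ρ_P + 2·0.67, so 0.826 = (0.66 + ρ_P + 1.34) / 3.340.
ρ_P = 0.826·3.340 − 0.66 − 1.34 = 0.759.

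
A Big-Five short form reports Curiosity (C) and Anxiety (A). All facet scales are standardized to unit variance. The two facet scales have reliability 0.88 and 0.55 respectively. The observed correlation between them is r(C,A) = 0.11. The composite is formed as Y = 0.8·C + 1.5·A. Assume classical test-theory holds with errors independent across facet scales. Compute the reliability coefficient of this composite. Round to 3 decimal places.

0.655

Var(Y) = 0.8² + 1.5² + 2·[1.2·0.11] = 2.89 + 0.264 = 3.154.
Because errors are independent across components, Cov(Tᵢ,Tⱼ) = Cov(Xᵢ,Xⱼ); the off-diagonal part of the true-score variance is the same as above.
True-score variance = [0.8²·0.88 + 1.5²·0.55] + 0.264 = 1.8007 + 0.264 = 2.0647.
Reliability = 2.0647 / 3.154 = 0.655.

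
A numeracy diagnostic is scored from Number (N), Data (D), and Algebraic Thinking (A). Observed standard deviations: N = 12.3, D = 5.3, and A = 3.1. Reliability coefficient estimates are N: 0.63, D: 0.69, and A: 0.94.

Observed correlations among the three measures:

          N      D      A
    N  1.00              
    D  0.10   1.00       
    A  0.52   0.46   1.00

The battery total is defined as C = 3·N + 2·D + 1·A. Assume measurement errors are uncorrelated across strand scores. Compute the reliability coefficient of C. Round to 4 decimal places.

0.6849

Var(C) = 3²·12.3² + 2²·5.3² + 3.1² + 2·[6·12.3·5.3·0.10 + 3·12.3·3.1·0.52 + 2·5.3·3.1·0.46] = 1483.58 + 227.425 = 1711.
Because errors are independent across components, Cov(Tᵢ,Tⱼ) = Cov(Xᵢ,Xⱼ); the off-diagonal part of the true-score variance is the same as above.
True-score variance = [3²·12.3²·0.63 + 2²·5.3²·0.69 + 3.1²·0.94] + 227.425 = 944.376 + 227.425 = 1171.8.
Reliability = 1171.8 / 1711 = 0.6849.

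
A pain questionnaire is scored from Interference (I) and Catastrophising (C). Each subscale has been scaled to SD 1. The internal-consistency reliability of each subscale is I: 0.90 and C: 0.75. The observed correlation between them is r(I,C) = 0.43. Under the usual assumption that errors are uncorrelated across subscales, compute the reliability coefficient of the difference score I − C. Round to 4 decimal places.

0.6930

Var(I−C) = 1 + 1 − 2·0.43 = 2 − 0.86 = 1.14.
With uncorrelated errors the cross-covariances are all true-score covariance, so they carry over unchanged; only the diagonal terms shrink to ρᵢσᵢ².
True-score variance = [0.90 + 0.75] − 0.86 = 1.65 − 0.86 = 0.79.
Reliability = 0.79 / 1.14 = 0.6930.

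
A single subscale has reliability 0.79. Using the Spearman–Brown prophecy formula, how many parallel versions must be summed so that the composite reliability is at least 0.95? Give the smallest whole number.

6

k ≥ ρ*(1−ρ₁)/(ρ₁(1−ρ*)) = 0.95·0.21 / (0.79·0.05) = 5.051.
Smallest integer k = 6.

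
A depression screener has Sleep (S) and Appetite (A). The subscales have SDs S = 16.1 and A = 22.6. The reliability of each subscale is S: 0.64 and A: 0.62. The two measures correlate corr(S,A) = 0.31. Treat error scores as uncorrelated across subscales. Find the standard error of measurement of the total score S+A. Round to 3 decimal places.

Var(total) = 769.97 + 225.593 = 995.563.
True-score variance = 482.566 + 225.593 = 708.159, so reliability = 0.7113.
Error variance = 995.563 − 708.159 = 287.404; SEM = √287.404 = 16.953.

16.953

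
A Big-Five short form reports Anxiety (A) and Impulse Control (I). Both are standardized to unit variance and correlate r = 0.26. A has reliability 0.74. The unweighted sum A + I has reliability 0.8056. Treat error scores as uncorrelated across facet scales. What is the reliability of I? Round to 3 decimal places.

Var(A+I) = 2 + 2·0.26 = 2.520.
True-score variance = ρ_A + ρ_I + 2·0.26, so 0.8056 = (0.74 + ρ_I + 0.52) / 2.520.
ρ_I = 0.8056·2.520 − 0.74 − 0.52 = 0.770.

0.770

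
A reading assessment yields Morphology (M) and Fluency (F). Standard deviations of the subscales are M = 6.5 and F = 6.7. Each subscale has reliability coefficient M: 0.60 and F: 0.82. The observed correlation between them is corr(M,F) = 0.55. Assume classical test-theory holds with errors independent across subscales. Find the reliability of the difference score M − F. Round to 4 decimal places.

0.3633

Var(M−F) = 6.5² + 6.7² − 2·6.5·6.7·0.55 = 87.14 − 47.905 = 39.235.
Under uncorrelated errors the observed covariances equal the true-score covariances, so only the own-variance terms attenuate.
True-score variance = [6.5²·0.60 + 6.7²·0.82] − 47.905 = 62.1598 − 47.905 = 14.2548.
Reliability = 14.2548 / 39.235 = 0.3633.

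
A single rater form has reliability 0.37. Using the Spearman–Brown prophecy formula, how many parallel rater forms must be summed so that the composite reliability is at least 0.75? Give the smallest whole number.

k ≥ ρ*(1−ρ₁)/(ρ₁(1−ρ*)) = 0.75·0.63 / (0.37·0.25) = 5.108.
Smallest integer k = 6.

6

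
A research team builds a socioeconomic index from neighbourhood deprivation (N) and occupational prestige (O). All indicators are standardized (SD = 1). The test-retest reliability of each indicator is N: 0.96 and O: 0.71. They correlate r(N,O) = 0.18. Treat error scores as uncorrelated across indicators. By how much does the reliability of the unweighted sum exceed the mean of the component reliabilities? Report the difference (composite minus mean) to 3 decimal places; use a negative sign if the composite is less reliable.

Var(sum) = 2 + 0.36 = 2.36; true-score variance = 1.67 + 0.36 = 2.03; composite reliability = 0.8602.
Mean component reliability = 0.8350.
Difference = 0.8602 − 0.8350 = 0.025.

0.025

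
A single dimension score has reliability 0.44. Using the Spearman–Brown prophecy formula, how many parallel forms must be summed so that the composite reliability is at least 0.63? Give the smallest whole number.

k ≥ ρ*(1−ρ₁)/(ρ₁(1−ρ*)) = 0.63·0.56 / (0.44·0.37) = 2.167.
Smallest integer k = 3.

3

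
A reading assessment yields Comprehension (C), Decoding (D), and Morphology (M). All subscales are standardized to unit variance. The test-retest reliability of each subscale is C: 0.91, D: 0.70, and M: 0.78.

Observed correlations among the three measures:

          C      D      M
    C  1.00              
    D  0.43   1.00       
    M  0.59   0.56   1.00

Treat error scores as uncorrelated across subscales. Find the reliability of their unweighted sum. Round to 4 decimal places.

Var(C+D+M) = 3 + 2·[0.43 + 0.59 + 0.56] = 3 + 3.16 = 6.16.
With uncorrelated errors the cross-covariances are all true-score covariance, so they carry over unchanged; only the diagonal terms shrink to ρᵢσᵢ².
True-score variance = [0.91 + 0.70 + 0.78] + 3.16 = 2.39 + 3.16 = 5.55.
Reliability = 5.55 / 6.16 = 0.9010.

0.9010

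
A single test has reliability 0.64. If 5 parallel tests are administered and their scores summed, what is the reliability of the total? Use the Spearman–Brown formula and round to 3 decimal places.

ρ_k = kρ / (1 + (k−1)ρ) = 5·0.64 / (1 + 4·0.64) = 3.200 / 3.560 = 0.899.

0.899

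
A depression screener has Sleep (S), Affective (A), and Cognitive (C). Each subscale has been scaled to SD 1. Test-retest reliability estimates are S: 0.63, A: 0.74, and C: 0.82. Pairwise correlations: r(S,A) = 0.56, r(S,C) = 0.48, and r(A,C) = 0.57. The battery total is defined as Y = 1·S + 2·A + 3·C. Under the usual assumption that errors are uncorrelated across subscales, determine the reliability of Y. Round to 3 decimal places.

Var(Y) = 1 + 2² + 3² + 2·[2·0.56 + 3·0.48 + 6·0.57] = 14 + 11.96 = 25.96.
With uncorrelated errors the cross-covariances are all true-score covariance, so they carry over unchanged; only the diagonal terms shrink to ρᵢσᵢ².
True-score variance = [0.63 + 2²·0.74 + 3²·0.82] + 11.96 = 10.97 + 11.96 = 22.93.
Reliability = 22.93 / 25.96 = 0.883.

0.883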